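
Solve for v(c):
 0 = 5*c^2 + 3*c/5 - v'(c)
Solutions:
 v(c) = C1 + 5*c^3/3 + 3*c^2/10


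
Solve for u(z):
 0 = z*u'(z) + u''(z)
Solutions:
 u(z) = C1 + C2*erf(sqrt(2)*z/2)


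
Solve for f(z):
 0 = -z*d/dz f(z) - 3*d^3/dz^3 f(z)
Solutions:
 f(z) = C1 + Integral(C2*airyai(-3^(2/3)*z/3) + C3*airybi(-3^(2/3)*z/3), z)


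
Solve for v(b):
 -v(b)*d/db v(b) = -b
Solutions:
 v(b) = -sqrt(C1 + b^2)
 v(b) = sqrt(C1 + b^2)


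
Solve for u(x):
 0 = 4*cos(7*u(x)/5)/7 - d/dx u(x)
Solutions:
 -4*x/7 - 5*log(sin(7*u(x)/5) - 1)/14 + 5*log(sin(7*u(x)/5) + 1)/14 = C1


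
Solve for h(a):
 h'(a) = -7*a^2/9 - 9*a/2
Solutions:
 h(a) = C1 - 7*a^3/27 - 9*a^2/4


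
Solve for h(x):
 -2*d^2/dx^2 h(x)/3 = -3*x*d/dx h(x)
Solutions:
 h(x) = C1 + C2*erfi(3*x/2)


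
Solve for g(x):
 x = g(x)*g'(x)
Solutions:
 g(x) = -sqrt(C1 + x^2)
 g(x) = sqrt(C1 + x^2)


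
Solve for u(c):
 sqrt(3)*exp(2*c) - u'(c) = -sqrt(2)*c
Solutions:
 u(c) = C1 + sqrt(2)*c^2/2 + sqrt(3)*exp(2*c)/2


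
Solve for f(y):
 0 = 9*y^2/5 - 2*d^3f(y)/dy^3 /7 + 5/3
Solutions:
 f(y) = C1 + C2*y + C3*y^2 + 21*y^5/200 + 35*y^3/36


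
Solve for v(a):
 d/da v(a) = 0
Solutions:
 v(a) = C1


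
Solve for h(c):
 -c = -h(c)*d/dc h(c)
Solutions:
 h(c) = -sqrt(C1 + c^2)
 h(c) = sqrt(C1 + c^2)


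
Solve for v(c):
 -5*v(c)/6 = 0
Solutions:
 v(c) = 0


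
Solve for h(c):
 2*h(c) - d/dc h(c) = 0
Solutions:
 h(c) = C1*exp(2*c)


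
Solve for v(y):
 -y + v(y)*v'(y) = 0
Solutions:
 v(y) = -sqrt(C1 + y^2)
 v(y) = sqrt(C1 + y^2)


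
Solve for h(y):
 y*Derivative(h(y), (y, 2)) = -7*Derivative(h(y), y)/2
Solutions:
 h(y) = C1 + C2/y^(5/2)


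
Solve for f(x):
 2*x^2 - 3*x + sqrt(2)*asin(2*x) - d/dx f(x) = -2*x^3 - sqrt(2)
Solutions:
 f(x) = C1 + x^4/2 + 2*x^3/3 - 3*x^2/2 + sqrt(2)*x + sqrt(2)*(x*asin(2*x) + sqrt(1 - 4*x^2)/2)


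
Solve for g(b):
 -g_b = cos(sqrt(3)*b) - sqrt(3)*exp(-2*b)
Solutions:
 g(b) = C1 - sqrt(3)*sin(sqrt(3)*b)/3 - sqrt(3)*exp(-2*b)/2


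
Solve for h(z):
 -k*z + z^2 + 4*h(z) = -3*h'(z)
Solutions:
 h(z) = C1*exp(-4*z/3) + k*z/4 - 3*k/16 - z^2/4 + 3*z/8 - 9/32


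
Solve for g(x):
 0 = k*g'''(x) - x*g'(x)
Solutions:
 g(x) = C1 + Integral(C2*airyai(x*(1/k)^(1/3)) + C3*airybi(x*(1/k)^(1/3)), x)


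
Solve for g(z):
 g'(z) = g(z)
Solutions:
 g(z) = C1*exp(z)


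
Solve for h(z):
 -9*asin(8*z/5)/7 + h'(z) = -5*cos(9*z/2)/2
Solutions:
 h(z) = C1 + 9*z*asin(8*z/5)/7 + 9*sqrt(25 - 64*z^2)/56 - 5*sin(9*z/2)/9


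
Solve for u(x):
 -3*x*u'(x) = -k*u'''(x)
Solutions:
 u(x) = C1 + Integral(C2*airyai(3^(1/3)*x*(1/k)^(1/3)) + C3*airybi(3^(1/3)*x*(1/k)^(1/3)), x)


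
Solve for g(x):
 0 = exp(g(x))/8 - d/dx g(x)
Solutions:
 g(x) = log(-1/(C1 + x)) + 3*log(2)


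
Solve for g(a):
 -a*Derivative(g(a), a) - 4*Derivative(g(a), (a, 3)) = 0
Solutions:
 g(a) = C1 + Integral(C2*airyai(-2^(1/3)*a/2) + C3*airybi(-2^(1/3)*a/2), a)


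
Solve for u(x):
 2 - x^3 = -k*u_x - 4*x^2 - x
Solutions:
 u(x) = C1 + x^4/(4*k) - 4*x^3/(3*k) - x^2/(2*k) - 2*x/k


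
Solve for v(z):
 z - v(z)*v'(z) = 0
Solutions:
 v(z) = -sqrt(C1 + z^2)
 v(z) = sqrt(C1 + z^2)


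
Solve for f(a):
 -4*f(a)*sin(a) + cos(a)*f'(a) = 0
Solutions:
 f(a) = C1/cos(a)^4


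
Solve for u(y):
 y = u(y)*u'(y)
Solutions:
 u(y) = -sqrt(C1 + y^2)
 u(y) = sqrt(C1 + y^2)


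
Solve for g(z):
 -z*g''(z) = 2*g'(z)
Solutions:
 g(z) = C1 + C2/z


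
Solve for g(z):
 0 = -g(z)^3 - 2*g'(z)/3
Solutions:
 g(z) = -sqrt(-1/(C1 - 3*z))
 g(z) = sqrt(-1/(C1 - 3*z))


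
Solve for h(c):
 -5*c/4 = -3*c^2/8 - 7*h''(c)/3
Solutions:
 h(c) = C1 + C2*c - 3*c^4/224 + 5*c^3/56


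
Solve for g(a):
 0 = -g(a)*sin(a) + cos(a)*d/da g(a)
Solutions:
 g(a) = C1/cos(a)


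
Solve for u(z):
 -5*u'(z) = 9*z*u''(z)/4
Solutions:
 u(z) = C1 + C2/z^(11/9)


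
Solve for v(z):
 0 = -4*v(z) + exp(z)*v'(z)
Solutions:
 v(z) = C1*exp(-4*exp(-z))


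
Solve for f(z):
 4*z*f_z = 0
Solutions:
 f(z) = C1


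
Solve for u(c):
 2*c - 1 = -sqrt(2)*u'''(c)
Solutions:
 u(c) = C1 + C2*c + C3*c^2 - sqrt(2)*c^4/24 + sqrt(2)*c^3/12


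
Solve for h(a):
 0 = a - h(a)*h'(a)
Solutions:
 h(a) = -sqrt(C1 + a^2)
 h(a) = sqrt(C1 + a^2)


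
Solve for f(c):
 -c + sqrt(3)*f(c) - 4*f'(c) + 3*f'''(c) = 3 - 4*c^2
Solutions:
 f(c) = C1*exp(sqrt(3)*c/3) + C2*exp(c*(-sqrt(3) + sqrt(39))/6) + C3*exp(-c*(sqrt(3) + sqrt(39))/6) - 4*sqrt(3)*c^2/3 - 32*c/3 + sqrt(3)*c/3 - 119*sqrt(3)/9 + 4/3


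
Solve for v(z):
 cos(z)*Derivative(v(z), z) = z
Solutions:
 v(z) = C1 + Integral(z/cos(z), z)


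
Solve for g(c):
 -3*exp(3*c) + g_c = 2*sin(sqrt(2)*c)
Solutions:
 g(c) = C1 + exp(3*c) - sqrt(2)*cos(sqrt(2)*c)


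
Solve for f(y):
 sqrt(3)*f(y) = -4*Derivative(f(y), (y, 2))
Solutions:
 f(y) = C1*sin(3^(1/4)*y/2) + C2*cos(3^(1/4)*y/2)


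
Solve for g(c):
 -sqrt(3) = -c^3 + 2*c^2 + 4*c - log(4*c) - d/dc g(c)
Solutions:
 g(c) = C1 - c^4/4 + 2*c^3/3 + 2*c^2 - c*log(c) - c*log(4) + c + sqrt(3)*c


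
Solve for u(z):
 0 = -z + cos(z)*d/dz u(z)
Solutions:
 u(z) = C1 + Integral(z/cos(z), z)


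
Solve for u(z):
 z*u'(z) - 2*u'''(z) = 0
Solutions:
 u(z) = C1 + Integral(C2*airyai(2^(2/3)*z/2) + C3*airybi(2^(2/3)*z/2), z)


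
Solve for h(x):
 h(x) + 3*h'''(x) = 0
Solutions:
 h(x) = C3*exp(-3^(2/3)*x/3) + (C1*sin(3^(1/6)*x/2) + C2*cos(3^(1/6)*x/2))*exp(3^(2/3)*x/6)


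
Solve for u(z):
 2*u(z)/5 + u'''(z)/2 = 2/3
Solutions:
 u(z) = C3*exp(-10^(2/3)*z/5) + (C1*sin(10^(2/3)*sqrt(3)*z/10) + C2*cos(10^(2/3)*sqrt(3)*z/10))*exp(10^(2/3)*z/10) + 5/3


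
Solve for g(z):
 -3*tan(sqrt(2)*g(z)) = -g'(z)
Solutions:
 g(z) = sqrt(2)*(pi - asin(C1*exp(3*sqrt(2)*z)))/2
 g(z) = sqrt(2)*asin(C1*exp(3*sqrt(2)*z))/2


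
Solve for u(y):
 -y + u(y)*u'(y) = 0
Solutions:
 u(y) = -sqrt(C1 + y^2)
 u(y) = sqrt(C1 + y^2)


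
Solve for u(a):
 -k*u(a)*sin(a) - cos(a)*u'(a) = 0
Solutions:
 u(a) = C1*exp(k*log(cos(a)))


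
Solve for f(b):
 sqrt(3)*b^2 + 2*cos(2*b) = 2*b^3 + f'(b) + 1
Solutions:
 f(b) = C1 - b^4/2 + sqrt(3)*b^3/3 - b + sin(2*b)


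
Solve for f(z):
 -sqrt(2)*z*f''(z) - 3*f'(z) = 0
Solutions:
 f(z) = C1 + C2*z^(1 - 3*sqrt(2)/2)


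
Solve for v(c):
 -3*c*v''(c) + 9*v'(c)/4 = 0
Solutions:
 v(c) = C1 + C2*c^(7/4)


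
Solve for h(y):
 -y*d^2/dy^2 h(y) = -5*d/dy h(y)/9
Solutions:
 h(y) = C1 + C2*y^(14/9)


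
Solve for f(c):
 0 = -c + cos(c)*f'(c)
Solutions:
 f(c) = C1 + Integral(c/cos(c), c)


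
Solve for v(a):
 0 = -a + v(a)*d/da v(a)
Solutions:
 v(a) = -sqrt(C1 + a^2)
 v(a) = sqrt(C1 + a^2)


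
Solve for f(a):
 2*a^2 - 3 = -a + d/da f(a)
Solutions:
 f(a) = C1 + 2*a^3/3 + a^2/2 - 3*a


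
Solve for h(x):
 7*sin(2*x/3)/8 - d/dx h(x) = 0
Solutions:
 h(x) = C1 - 21*cos(2*x/3)/16


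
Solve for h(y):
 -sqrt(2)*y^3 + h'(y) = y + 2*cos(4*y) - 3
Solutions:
 h(y) = C1 + sqrt(2)*y^4/4 + y^2/2 - 3*y + sin(4*y)/2


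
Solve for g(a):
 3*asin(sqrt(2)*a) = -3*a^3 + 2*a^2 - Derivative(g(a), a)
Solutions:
 g(a) = C1 - 3*a^4/4 + 2*a^3/3 - 3*a*asin(sqrt(2)*a) - 3*sqrt(2)*sqrt(1 - 2*a^2)/2


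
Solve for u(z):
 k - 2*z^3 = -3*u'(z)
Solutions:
 u(z) = C1 - k*z/3 + z^4/6


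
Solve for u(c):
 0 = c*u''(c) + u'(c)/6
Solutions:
 u(c) = C1 + C2*c^(5/6)


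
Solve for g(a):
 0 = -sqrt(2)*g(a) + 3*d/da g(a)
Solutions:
 g(a) = C1*exp(sqrt(2)*a/3)


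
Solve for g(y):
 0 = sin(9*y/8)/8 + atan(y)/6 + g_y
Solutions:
 g(y) = C1 - y*atan(y)/6 + log(y^2 + 1)/12 + cos(9*y/8)/9


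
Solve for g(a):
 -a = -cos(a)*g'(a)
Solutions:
 g(a) = C1 + Integral(a/cos(a), a)


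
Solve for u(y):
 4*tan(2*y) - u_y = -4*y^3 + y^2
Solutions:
 u(y) = C1 + y^4 - y^3/3 - 2*log(cos(2*y))


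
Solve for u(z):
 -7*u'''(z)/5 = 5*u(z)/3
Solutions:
 u(z) = C3*exp(-105^(2/3)*z/21) + (C1*sin(3^(1/6)*35^(2/3)*z/14) + C2*cos(3^(1/6)*35^(2/3)*z/14))*exp(105^(2/3)*z/42)


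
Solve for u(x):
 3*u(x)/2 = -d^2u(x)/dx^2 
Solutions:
 u(x) = C1*sin(sqrt(6)*x/2) + C2*cos(sqrt(6)*x/2)


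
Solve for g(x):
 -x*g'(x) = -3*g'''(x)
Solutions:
 g(x) = C1 + Integral(C2*airyai(3^(2/3)*x/3) + C3*airybi(3^(2/3)*x/3), x)


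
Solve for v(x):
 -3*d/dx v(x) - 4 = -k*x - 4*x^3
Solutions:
 v(x) = C1 + k*x^2/6 + x^4/3 - 4*x/3


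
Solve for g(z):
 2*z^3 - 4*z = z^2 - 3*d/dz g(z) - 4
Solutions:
 g(z) = C1 - z^4/6 + z^3/9 + 2*z^2/3 - 4*z/3


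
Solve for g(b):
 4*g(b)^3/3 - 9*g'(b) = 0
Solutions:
 g(b) = -3*sqrt(6)*sqrt(-1/(C1 + 4*b))/2
 g(b) = 3*sqrt(6)*sqrt(-1/(C1 + 4*b))/2


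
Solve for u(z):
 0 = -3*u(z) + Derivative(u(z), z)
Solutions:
 u(z) = C1*exp(3*z)


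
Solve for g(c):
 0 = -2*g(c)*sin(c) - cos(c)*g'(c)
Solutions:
 g(c) = C1*cos(c)^2


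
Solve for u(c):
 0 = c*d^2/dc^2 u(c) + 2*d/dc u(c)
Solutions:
 u(c) = C1 + C2/c


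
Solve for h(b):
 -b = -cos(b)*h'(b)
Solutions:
 h(b) = C1 + Integral(b/cos(b), b)


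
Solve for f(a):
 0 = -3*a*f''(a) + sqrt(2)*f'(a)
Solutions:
 f(a) = C1 + C2*a^(sqrt(2)/3 + 1)


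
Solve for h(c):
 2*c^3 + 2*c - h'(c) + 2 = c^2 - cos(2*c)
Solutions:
 h(c) = C1 + c^4/2 - c^3/3 + c^2 + 2*c + sin(2*c)/2


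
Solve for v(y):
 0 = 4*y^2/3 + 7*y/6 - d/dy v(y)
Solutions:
 v(y) = C1 + 4*y^3/9 + 7*y^2/12


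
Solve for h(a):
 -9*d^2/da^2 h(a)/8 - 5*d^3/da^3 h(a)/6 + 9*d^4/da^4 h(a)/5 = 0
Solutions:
 h(a) = C1 + C2*a + C3*exp(a*(25 - sqrt(7915))/108) + C4*exp(a*(25 + sqrt(7915))/108)


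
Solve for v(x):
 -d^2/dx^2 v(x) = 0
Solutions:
 v(x) = C1 + C2*x


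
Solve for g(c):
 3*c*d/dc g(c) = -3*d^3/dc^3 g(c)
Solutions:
 g(c) = C1 + Integral(C2*airyai(-c) + C3*airybi(-c), c)


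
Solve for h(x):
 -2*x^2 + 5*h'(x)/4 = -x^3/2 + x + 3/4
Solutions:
 h(x) = C1 - x^4/10 + 8*x^3/15 + 2*x^2/5 + 3*x/5


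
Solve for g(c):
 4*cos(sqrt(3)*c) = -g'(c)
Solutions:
 g(c) = C1 - 4*sqrt(3)*sin(sqrt(3)*c)/3


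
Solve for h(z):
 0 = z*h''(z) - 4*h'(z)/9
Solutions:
 h(z) = C1 + C2*z^(13/9)


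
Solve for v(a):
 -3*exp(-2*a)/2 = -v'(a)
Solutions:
 v(a) = C1 - 3*exp(-2*a)/4


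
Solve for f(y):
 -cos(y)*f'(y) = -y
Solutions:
 f(y) = C1 + Integral(y/cos(y), y)


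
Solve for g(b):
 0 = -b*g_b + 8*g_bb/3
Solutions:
 g(b) = C1 + C2*erfi(sqrt(3)*b/4)


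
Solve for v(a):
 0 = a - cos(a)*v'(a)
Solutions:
 v(a) = C1 + Integral(a/cos(a), a)


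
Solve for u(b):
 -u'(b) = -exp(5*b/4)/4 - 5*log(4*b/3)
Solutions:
 u(b) = C1 + 5*b*log(b) + 5*b*(-log(3) - 1 + 2*log(2)) + exp(5*b/4)/5


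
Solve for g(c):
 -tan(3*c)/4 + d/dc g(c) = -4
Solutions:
 g(c) = C1 - 4*c - log(cos(3*c))/12


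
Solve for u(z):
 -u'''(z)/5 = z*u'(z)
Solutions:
 u(z) = C1 + Integral(C2*airyai(-5^(1/3)*z) + C3*airybi(-5^(1/3)*z), z)


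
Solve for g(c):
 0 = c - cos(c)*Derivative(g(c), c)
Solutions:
 g(c) = C1 + Integral(c/cos(c), c)


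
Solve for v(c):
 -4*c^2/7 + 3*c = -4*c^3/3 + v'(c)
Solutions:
 v(c) = C1 + c^4/3 - 4*c^3/21 + 3*c^2/2


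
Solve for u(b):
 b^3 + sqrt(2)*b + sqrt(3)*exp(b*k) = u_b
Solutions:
 u(b) = C1 + b^4/4 + sqrt(2)*b^2/2 + sqrt(3)*exp(b*k)/k


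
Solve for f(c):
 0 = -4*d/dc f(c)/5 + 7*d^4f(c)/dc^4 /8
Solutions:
 f(c) = C1 + C4*exp(2*70^(2/3)*c/35) + (C2*sin(sqrt(3)*70^(2/3)*c/35) + C3*cos(sqrt(3)*70^(2/3)*c/35))*exp(-70^(2/3)*c/35)


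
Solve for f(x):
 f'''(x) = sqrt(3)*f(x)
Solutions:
 f(x) = C3*exp(3^(1/6)*x) + (C1*sin(3^(2/3)*x/2) + C2*cos(3^(2/3)*x/2))*exp(-3^(1/6)*x/2)


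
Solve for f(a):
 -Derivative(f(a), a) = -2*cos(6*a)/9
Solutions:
 f(a) = C1 + sin(6*a)/27


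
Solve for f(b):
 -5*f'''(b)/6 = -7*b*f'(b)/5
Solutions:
 f(b) = C1 + Integral(C2*airyai(210^(1/3)*b/5) + C3*airybi(210^(1/3)*b/5), b)


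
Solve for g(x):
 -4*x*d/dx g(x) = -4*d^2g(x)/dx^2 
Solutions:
 g(x) = C1 + C2*erfi(sqrt(2)*x/2)


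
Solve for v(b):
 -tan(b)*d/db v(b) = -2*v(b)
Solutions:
 v(b) = C1*sin(b)^2


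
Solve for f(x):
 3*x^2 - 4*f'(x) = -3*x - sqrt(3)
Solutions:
 f(x) = C1 + x^3/4 + 3*x^2/8 + sqrt(3)*x/4


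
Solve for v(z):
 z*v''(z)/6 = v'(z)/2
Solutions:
 v(z) = C1 + C2*z^4


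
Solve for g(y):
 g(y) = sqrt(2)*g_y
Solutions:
 g(y) = C1*exp(sqrt(2)*y/2)


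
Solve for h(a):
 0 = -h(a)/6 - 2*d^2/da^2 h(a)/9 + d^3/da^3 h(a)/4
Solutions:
 h(a) = C1*exp(a*(-(81*sqrt(7585) + 7073)^(1/3) - 64/(81*sqrt(7585) + 7073)^(1/3) + 16)/54)*sin(sqrt(3)*a*(-(81*sqrt(7585) + 7073)^(1/3) + 64/(81*sqrt(7585) + 7073)^(1/3))/54) + C2*exp(a*(-(81*sqrt(7585) + 7073)^(1/3) - 64/(81*sqrt(7585) + 7073)^(1/3) + 16)/54)*cos(sqrt(3)*a*(-(81*sqrt(7585) + 7073)^(1/3) + 64/(81*sqrt(7585) + 7073)^(1/3))/54) + C3*exp(a*(64/(81*sqrt(7585) + 7073)^(1/3) + 8 + (81*sqrt(7585) + 7073)^(1/3))/27)


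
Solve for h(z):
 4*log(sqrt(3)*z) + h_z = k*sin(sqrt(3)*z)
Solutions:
 h(z) = C1 - sqrt(3)*k*cos(sqrt(3)*z)/3 - 4*z*log(z) - 2*z*log(3) + 4*z


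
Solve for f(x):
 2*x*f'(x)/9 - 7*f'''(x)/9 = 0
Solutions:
 f(x) = C1 + Integral(C2*airyai(2^(1/3)*7^(2/3)*x/7) + C3*airybi(2^(1/3)*7^(2/3)*x/7), x)


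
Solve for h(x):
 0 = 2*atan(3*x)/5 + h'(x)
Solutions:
 h(x) = C1 - 2*x*atan(3*x)/5 + log(9*x^2 + 1)/15


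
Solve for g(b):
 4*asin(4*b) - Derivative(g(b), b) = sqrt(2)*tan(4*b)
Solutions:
 g(b) = C1 + 4*b*asin(4*b) + sqrt(1 - 16*b^2) + sqrt(2)*log(cos(4*b))/4


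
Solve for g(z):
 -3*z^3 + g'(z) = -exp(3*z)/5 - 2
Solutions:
 g(z) = C1 + 3*z^4/4 - 2*z - exp(3*z)/15


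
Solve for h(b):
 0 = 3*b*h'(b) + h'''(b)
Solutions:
 h(b) = C1 + Integral(C2*airyai(-3^(1/3)*b) + C3*airybi(-3^(1/3)*b), b)


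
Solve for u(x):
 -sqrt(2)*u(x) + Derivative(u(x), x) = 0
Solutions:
 u(x) = C1*exp(sqrt(2)*x)


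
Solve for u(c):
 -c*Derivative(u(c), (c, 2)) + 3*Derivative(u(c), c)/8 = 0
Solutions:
 u(c) = C1 + C2*c^(11/8)


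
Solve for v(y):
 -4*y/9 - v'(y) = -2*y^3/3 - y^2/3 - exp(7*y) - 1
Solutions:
 v(y) = C1 + y^4/6 + y^3/9 - 2*y^2/9 + y + exp(7*y)/7


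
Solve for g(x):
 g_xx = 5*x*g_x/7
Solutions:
 g(x) = C1 + C2*erfi(sqrt(70)*x/14)


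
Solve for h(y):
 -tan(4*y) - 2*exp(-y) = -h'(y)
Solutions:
 h(y) = C1 + log(tan(4*y)^2 + 1)/8 - 2*exp(-y)


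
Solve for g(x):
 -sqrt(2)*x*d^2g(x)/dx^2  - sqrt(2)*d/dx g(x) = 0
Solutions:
 g(x) = C1 + C2*log(x)


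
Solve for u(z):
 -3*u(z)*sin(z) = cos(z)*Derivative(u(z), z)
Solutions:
 u(z) = C1*cos(z)^3


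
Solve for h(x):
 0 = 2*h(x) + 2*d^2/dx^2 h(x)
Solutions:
 h(x) = C1*sin(x) + C2*cos(x)


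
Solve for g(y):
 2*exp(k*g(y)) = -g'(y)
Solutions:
 g(y) = Piecewise((log(1/(C1*k + 2*k*y))/k, Ne(k, 0)), (nan, True))
 g(y) = Piecewise((C1 - 2*y, Eq(k, 0)), (nan, True))


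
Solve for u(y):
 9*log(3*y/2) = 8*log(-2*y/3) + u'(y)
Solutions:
 u(y) = C1 + y*log(y) + y*(-17*log(2) - 1 + 17*log(3) - 8*I*pi)


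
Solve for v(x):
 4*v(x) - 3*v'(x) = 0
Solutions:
 v(x) = C1*exp(4*x/3)


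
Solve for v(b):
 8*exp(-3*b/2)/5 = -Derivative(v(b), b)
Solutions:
 v(b) = C1 + 16*exp(-3*b/2)/15


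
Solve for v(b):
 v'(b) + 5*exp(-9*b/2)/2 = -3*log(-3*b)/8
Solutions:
 v(b) = C1 - 3*b*log(-b)/8 + 3*b*(1 - log(3))/8 + 5*exp(-9*b/2)/9


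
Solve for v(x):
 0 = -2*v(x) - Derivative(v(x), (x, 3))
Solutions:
 v(x) = C3*exp(-2^(1/3)*x) + (C1*sin(2^(1/3)*sqrt(3)*x/2) + C2*cos(2^(1/3)*sqrt(3)*x/2))*exp(2^(1/3)*x/2)


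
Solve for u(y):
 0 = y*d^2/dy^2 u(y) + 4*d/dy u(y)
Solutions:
 u(y) = C1 + C2/y^3


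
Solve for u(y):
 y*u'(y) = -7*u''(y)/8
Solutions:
 u(y) = C1 + C2*erf(2*sqrt(7)*y/7)


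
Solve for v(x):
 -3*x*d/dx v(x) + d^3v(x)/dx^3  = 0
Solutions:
 v(x) = C1 + Integral(C2*airyai(3^(1/3)*x) + C3*airybi(3^(1/3)*x), x)


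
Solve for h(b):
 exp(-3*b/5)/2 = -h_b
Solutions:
 h(b) = C1 + 5*exp(-3*b/5)/6


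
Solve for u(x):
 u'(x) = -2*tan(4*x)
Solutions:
 u(x) = C1 + log(cos(4*x))/2


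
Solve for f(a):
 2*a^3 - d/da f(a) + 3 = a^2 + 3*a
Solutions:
 f(a) = C1 + a^4/2 - a^3/3 - 3*a^2/2 + 3*a


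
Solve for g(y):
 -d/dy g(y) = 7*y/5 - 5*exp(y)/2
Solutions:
 g(y) = C1 - 7*y^2/10 + 5*exp(y)/2


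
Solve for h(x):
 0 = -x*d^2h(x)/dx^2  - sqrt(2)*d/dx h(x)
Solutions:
 h(x) = C1 + C2*x^(1 - sqrt(2))


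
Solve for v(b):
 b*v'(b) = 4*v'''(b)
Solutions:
 v(b) = C1 + Integral(C2*airyai(2^(1/3)*b/2) + C3*airybi(2^(1/3)*b/2), b)


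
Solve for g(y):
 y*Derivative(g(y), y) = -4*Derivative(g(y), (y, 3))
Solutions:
 g(y) = C1 + Integral(C2*airyai(-2^(1/3)*y/2) + C3*airybi(-2^(1/3)*y/2), y)


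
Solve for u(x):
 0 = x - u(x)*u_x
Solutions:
 u(x) = -sqrt(C1 + x^2)
 u(x) = sqrt(C1 + x^2)


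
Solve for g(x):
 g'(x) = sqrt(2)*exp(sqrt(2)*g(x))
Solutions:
 g(x) = sqrt(2)*(2*log(-1/(C1 + sqrt(2)*x)) - log(2))/4


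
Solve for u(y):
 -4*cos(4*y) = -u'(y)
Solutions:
 u(y) = C1 + sin(4*y)


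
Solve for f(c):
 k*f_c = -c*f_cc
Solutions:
 f(c) = C1 + c^(1 - re(k))*(C2*sin(log(c)*Abs(im(k))) + C3*cos(log(c)*im(k)))


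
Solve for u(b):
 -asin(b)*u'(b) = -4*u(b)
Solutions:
 u(b) = C1*exp(4*Integral(1/asin(b), b))


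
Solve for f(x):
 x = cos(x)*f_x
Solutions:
 f(x) = C1 + Integral(x/cos(x), x)


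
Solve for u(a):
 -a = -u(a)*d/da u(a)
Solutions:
 u(a) = -sqrt(C1 + a^2)
 u(a) = sqrt(C1 + a^2)


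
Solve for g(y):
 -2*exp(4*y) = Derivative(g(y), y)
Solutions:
 g(y) = C1 - exp(4*y)/2


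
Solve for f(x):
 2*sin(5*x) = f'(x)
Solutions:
 f(x) = C1 - 2*cos(5*x)/5


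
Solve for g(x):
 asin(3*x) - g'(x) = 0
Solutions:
 g(x) = C1 + x*asin(3*x) + sqrt(1 - 9*x^2)/3


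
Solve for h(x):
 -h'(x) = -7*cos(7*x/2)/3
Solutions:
 h(x) = C1 + 2*sin(7*x/2)/3


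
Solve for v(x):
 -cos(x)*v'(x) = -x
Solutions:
 v(x) = C1 + Integral(x/cos(x), x)


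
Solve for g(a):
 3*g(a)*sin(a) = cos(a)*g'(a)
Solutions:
 g(a) = C1/cos(a)^3


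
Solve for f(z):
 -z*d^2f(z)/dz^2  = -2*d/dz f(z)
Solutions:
 f(z) = C1 + C2*z^3


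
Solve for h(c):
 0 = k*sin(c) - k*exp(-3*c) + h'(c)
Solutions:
 h(c) = C1 + k*cos(c) - k*exp(-3*c)/3


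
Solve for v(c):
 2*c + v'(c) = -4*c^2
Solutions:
 v(c) = C1 - 4*c^3/3 - c^2


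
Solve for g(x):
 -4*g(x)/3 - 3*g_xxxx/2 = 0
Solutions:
 g(x) = (C1*sin(2^(1/4)*sqrt(3)*x/3) + C2*cos(2^(1/4)*sqrt(3)*x/3))*exp(-2^(1/4)*sqrt(3)*x/3) + (C3*sin(2^(1/4)*sqrt(3)*x/3) + C4*cos(2^(1/4)*sqrt(3)*x/3))*exp(2^(1/4)*sqrt(3)*x/3)


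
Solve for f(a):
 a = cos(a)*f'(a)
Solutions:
 f(a) = C1 + Integral(a/cos(a), a)


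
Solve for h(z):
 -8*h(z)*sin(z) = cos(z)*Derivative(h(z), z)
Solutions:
 h(z) = C1*cos(z)^8


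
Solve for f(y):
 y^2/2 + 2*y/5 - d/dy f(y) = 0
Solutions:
 f(y) = C1 + y^3/6 + y^2/5


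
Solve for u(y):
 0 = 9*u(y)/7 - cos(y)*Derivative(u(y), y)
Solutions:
 u(y) = C1*(sin(y) + 1)^(9/14)/(sin(y) - 1)^(9/14)


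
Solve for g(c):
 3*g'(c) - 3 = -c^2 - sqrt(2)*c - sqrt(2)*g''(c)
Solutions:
 g(c) = C1 + C2*exp(-3*sqrt(2)*c/2) - c^3/9 - sqrt(2)*c^2/18 + 29*c/27


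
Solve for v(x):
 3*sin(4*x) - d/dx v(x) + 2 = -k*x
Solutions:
 v(x) = C1 + k*x^2/2 + 2*x - 3*cos(4*x)/4


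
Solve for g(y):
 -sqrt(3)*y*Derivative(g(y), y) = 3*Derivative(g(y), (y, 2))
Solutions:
 g(y) = C1 + C2*erf(sqrt(2)*3^(3/4)*y/6)


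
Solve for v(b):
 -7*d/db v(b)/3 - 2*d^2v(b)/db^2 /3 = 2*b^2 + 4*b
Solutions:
 v(b) = C1 + C2*exp(-7*b/2) - 2*b^3/7 - 30*b^2/49 + 120*b/343


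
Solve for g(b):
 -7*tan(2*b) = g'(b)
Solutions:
 g(b) = C1 + 7*log(cos(2*b))/2


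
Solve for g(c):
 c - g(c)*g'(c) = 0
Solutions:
 g(c) = -sqrt(C1 + c^2)
 g(c) = sqrt(C1 + c^2)


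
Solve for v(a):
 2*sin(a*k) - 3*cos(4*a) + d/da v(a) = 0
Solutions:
 v(a) = C1 + 3*sin(4*a)/4 + 2*cos(a*k)/k


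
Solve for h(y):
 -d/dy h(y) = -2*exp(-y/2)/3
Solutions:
 h(y) = C1 - 4*exp(-y/2)/3


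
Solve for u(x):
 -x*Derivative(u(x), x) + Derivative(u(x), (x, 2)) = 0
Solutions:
 u(x) = C1 + C2*erfi(sqrt(2)*x/2)


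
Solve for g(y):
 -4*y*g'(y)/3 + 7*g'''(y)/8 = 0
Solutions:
 g(y) = C1 + Integral(C2*airyai(2*42^(2/3)*y/21) + C3*airybi(2*42^(2/3)*y/21), y)


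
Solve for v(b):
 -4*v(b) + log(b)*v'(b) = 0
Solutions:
 v(b) = C1*exp(4*li(b))


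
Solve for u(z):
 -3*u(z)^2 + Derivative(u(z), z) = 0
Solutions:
 u(z) = -1/(C1 + 3*z)


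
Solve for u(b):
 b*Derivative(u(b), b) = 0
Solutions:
 u(b) = C1


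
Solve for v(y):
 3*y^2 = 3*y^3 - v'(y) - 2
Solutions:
 v(y) = C1 + 3*y^4/4 - y^3 - 2*y


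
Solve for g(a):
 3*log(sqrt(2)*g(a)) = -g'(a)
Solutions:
 2*Integral(1/(2*log(_y) + log(2)), (_y, g(a)))/3 = C1 - a


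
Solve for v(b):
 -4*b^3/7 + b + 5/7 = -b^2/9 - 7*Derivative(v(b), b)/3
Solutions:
 v(b) = C1 + 3*b^4/49 - b^3/63 - 3*b^2/14 - 15*b/49


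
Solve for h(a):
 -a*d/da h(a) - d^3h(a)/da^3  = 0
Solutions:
 h(a) = C1 + Integral(C2*airyai(-a) + C3*airybi(-a), a)


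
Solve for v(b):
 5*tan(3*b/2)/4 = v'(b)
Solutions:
 v(b) = C1 - 5*log(cos(3*b/2))/6


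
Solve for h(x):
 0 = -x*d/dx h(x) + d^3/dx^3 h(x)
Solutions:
 h(x) = C1 + Integral(C2*airyai(x) + C3*airybi(x), x)


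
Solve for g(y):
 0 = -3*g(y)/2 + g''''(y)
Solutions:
 g(y) = C1*exp(-2^(3/4)*3^(1/4)*y/2) + C2*exp(2^(3/4)*3^(1/4)*y/2) + C3*sin(2^(3/4)*3^(1/4)*y/2) + C4*cos(2^(3/4)*3^(1/4)*y/2)


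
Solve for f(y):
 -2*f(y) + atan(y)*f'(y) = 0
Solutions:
 f(y) = C1*exp(2*Integral(1/atan(y), y))


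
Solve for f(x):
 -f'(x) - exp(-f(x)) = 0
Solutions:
 f(x) = log(C1 - x)


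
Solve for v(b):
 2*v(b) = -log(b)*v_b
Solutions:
 v(b) = C1*exp(-2*li(b))


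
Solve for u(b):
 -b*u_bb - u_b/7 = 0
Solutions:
 u(b) = C1 + C2*b^(6/7)


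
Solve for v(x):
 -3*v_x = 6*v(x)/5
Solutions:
 v(x) = C1*exp(-2*x/5)


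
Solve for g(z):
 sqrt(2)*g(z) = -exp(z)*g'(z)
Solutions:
 g(z) = C1*exp(sqrt(2)*exp(-z))


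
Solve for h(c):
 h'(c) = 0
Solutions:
 h(c) = C1


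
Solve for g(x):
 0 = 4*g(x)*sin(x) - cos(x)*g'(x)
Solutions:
 g(x) = C1/cos(x)^4


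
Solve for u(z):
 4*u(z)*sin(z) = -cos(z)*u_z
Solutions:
 u(z) = C1*cos(z)^4


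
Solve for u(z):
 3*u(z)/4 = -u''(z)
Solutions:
 u(z) = C1*sin(sqrt(3)*z/2) + C2*cos(sqrt(3)*z/2)


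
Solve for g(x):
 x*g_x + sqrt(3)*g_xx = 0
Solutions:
 g(x) = C1 + C2*erf(sqrt(2)*3^(3/4)*x/6)


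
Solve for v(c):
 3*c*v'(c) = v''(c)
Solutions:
 v(c) = C1 + C2*erfi(sqrt(6)*c/2)


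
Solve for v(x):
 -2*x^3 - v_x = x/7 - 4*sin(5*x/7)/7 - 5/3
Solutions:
 v(x) = C1 - x^4/2 - x^2/14 + 5*x/3 - 4*cos(5*x/7)/5


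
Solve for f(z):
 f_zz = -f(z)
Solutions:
 f(z) = C1*sin(z) + C2*cos(z)


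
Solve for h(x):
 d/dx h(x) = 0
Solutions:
 h(x) = C1


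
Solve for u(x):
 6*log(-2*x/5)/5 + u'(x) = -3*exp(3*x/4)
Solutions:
 u(x) = C1 - 6*x*log(-x)/5 + 6*x*(-log(2) + 1 + log(5))/5 - 4*exp(3*x/4)


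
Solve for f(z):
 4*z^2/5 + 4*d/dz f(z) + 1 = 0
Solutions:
 f(z) = C1 - z^3/15 - z/4


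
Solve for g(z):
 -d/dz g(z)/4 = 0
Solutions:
 g(z) = C1


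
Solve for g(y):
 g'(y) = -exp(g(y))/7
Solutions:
 g(y) = log(1/(C1 + y)) + log(7)


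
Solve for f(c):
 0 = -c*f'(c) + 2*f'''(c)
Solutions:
 f(c) = C1 + Integral(C2*airyai(2^(2/3)*c/2) + C3*airybi(2^(2/3)*c/2), c)


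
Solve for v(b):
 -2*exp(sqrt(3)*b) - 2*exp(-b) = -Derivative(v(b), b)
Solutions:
 v(b) = C1 + 2*sqrt(3)*exp(sqrt(3)*b)/3 - 2*exp(-b)


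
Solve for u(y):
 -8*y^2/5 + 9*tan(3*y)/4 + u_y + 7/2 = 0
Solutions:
 u(y) = C1 + 8*y^3/15 - 7*y/2 + 3*log(cos(3*y))/4


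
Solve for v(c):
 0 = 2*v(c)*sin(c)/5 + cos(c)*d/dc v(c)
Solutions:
 v(c) = C1*cos(c)^(2/5)


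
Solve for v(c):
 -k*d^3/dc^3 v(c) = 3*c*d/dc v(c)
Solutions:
 v(c) = C1 + Integral(C2*airyai(3^(1/3)*c*(-1/k)^(1/3)) + C3*airybi(3^(1/3)*c*(-1/k)^(1/3)), c)


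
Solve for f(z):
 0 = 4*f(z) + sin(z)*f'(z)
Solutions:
 f(z) = C1*(cos(z)^2 + 2*cos(z) + 1)/(cos(z)^2 - 2*cos(z) + 1)


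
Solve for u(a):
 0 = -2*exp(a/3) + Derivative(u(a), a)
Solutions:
 u(a) = C1 + 6*exp(a/3)


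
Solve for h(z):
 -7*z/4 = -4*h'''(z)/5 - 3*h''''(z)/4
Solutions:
 h(z) = C1 + C2*z + C3*z^2 + C4*exp(-16*z/15) + 35*z^4/384 - 175*z^3/512


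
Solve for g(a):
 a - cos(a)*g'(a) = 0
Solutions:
 g(a) = C1 + Integral(a/cos(a), a)


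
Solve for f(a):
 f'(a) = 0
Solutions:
 f(a) = C1


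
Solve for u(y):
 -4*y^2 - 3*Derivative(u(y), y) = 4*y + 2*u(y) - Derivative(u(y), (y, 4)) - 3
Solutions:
 u(y) = -2*y^2 + 4*y + (C1/sqrt(exp(sqrt(5)*y)) + C2*sqrt(exp(sqrt(5)*y)))*exp(y/2) + (C3*sin(sqrt(7)*y/2) + C4*cos(sqrt(7)*y/2))*exp(-y/2) - 9/2


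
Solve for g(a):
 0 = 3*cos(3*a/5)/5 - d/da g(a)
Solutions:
 g(a) = C1 + sin(3*a/5)


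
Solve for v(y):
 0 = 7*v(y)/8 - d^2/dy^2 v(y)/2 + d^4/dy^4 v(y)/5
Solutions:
 v(y) = (C1*sin(70^(1/4)*y*sin(atan(3*sqrt(5)/5)/2)/2) + C2*cos(70^(1/4)*y*sin(atan(3*sqrt(5)/5)/2)/2))*exp(-70^(1/4)*y*cos(atan(3*sqrt(5)/5)/2)/2) + (C3*sin(70^(1/4)*y*sin(atan(3*sqrt(5)/5)/2)/2) + C4*cos(70^(1/4)*y*sin(atan(3*sqrt(5)/5)/2)/2))*exp(70^(1/4)*y*cos(atan(3*sqrt(5)/5)/2)/2)


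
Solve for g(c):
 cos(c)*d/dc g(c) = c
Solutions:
 g(c) = C1 + Integral(c/cos(c), c)


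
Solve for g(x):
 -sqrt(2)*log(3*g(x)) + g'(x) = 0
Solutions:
 -sqrt(2)*Integral(1/(log(_y) + log(3)), (_y, g(x)))/2 = C1 - x


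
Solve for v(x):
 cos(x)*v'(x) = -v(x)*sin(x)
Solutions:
 v(x) = C1*cos(x)


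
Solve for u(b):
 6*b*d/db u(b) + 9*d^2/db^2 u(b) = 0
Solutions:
 u(b) = C1 + C2*erf(sqrt(3)*b/3)


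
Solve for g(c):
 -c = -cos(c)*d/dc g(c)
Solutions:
 g(c) = C1 + Integral(c/cos(c), c)


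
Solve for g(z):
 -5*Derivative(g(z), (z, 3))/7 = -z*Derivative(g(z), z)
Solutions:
 g(z) = C1 + Integral(C2*airyai(5^(2/3)*7^(1/3)*z/5) + C3*airybi(5^(2/3)*7^(1/3)*z/5), z)


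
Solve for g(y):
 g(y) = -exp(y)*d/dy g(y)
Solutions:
 g(y) = C1*exp(exp(-y))


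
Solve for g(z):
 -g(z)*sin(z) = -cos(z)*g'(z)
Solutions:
 g(z) = C1/cos(z)


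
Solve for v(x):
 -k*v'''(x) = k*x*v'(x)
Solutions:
 v(x) = C1 + Integral(C2*airyai(-x) + C3*airybi(-x), x)


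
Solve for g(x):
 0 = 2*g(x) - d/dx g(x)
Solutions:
 g(x) = C1*exp(2*x)


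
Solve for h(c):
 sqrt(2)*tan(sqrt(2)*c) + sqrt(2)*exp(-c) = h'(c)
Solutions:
 h(c) = C1 + log(tan(sqrt(2)*c)^2 + 1)/2 - sqrt(2)*exp(-c)


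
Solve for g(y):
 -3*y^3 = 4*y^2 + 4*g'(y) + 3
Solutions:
 g(y) = C1 - 3*y^4/16 - y^3/3 - 3*y/4


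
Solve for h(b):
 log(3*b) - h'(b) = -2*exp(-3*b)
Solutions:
 h(b) = C1 + b*log(b) + b*(-1 + log(3)) - 2*exp(-3*b)/3


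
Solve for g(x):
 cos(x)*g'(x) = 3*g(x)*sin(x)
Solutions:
 g(x) = C1/cos(x)^3


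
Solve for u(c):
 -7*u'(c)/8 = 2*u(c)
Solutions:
 u(c) = C1*exp(-16*c/7)


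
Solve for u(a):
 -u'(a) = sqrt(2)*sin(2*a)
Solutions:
 u(a) = C1 + sqrt(2)*cos(2*a)/2


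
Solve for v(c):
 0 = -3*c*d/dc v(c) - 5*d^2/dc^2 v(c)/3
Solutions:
 v(c) = C1 + C2*erf(3*sqrt(10)*c/10)


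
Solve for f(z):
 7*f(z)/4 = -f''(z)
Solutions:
 f(z) = C1*sin(sqrt(7)*z/2) + C2*cos(sqrt(7)*z/2)


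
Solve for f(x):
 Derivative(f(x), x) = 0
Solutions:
 f(x) = C1


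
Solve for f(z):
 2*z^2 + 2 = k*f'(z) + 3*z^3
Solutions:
 f(z) = C1 - 3*z^4/(4*k) + 2*z^3/(3*k) + 2*z/k


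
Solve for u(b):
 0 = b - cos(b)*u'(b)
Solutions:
 u(b) = C1 + Integral(b/cos(b), b)


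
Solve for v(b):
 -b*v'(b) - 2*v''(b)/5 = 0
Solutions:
 v(b) = C1 + C2*erf(sqrt(5)*b/2)


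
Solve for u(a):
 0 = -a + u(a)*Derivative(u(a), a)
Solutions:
 u(a) = -sqrt(C1 + a^2)
 u(a) = sqrt(C1 + a^2)


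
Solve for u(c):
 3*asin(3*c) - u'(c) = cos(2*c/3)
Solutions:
 u(c) = C1 + 3*c*asin(3*c) + sqrt(1 - 9*c^2) - 3*sin(2*c/3)/2


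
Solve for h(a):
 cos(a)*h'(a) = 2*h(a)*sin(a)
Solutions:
 h(a) = C1/cos(a)^2


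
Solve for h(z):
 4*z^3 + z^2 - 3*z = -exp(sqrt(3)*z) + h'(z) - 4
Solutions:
 h(z) = C1 + z^4 + z^3/3 - 3*z^2/2 + 4*z + sqrt(3)*exp(sqrt(3)*z)/3


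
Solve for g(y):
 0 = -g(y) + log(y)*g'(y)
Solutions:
 g(y) = C1*exp(li(y))


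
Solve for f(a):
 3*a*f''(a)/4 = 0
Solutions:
 f(a) = C1 + C2*a


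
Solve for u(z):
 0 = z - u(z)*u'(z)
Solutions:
 u(z) = -sqrt(C1 + z^2)
 u(z) = sqrt(C1 + z^2)


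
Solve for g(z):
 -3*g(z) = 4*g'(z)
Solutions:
 g(z) = C1*exp(-3*z/4)


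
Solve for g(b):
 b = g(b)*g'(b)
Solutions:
 g(b) = -sqrt(C1 + b^2)
 g(b) = sqrt(C1 + b^2)


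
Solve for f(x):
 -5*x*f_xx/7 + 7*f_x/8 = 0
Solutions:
 f(x) = C1 + C2*x^(89/40)


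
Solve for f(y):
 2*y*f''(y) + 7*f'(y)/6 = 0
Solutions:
 f(y) = C1 + C2*y^(5/12)


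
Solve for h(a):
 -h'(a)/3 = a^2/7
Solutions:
 h(a) = C1 - a^3/7


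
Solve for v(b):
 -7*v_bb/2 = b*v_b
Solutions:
 v(b) = C1 + C2*erf(sqrt(7)*b/7)


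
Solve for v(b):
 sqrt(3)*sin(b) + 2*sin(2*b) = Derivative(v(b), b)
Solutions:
 v(b) = C1 + 2*sin(b)^2 - sqrt(3)*cos(b)


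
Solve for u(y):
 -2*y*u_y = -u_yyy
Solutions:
 u(y) = C1 + Integral(C2*airyai(2^(1/3)*y) + C3*airybi(2^(1/3)*y), y)


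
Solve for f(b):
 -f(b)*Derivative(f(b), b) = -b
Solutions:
 f(b) = -sqrt(C1 + b^2)
 f(b) = sqrt(C1 + b^2)


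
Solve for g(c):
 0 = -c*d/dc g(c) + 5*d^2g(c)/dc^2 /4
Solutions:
 g(c) = C1 + C2*erfi(sqrt(10)*c/5)


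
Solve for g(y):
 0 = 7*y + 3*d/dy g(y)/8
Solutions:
 g(y) = C1 - 28*y^2/3


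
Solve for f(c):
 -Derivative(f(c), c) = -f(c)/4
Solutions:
 f(c) = C1*exp(c/4)


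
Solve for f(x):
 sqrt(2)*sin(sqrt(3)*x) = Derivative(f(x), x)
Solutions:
 f(x) = C1 - sqrt(6)*cos(sqrt(3)*x)/3


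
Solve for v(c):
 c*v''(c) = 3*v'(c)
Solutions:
 v(c) = C1 + C2*c^4


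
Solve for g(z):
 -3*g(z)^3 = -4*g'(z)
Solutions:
 g(z) = -sqrt(2)*sqrt(-1/(C1 + 3*z))
 g(z) = sqrt(2)*sqrt(-1/(C1 + 3*z))


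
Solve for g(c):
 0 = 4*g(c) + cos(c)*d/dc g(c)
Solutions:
 g(c) = C1*(sin(c)^2 - 2*sin(c) + 1)/(sin(c)^2 + 2*sin(c) + 1)


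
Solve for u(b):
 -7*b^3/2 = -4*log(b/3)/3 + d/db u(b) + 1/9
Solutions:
 u(b) = C1 - 7*b^4/8 + 4*b*log(b)/3 - 4*b*log(3)/3 - 13*b/9


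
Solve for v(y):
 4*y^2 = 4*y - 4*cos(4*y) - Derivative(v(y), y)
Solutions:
 v(y) = C1 - 4*y^3/3 + 2*y^2 - sin(4*y)


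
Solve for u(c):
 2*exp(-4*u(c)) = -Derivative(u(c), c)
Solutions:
 u(c) = log(-I*(C1 - 8*c)^(1/4))
 u(c) = log(I*(C1 - 8*c)^(1/4))
 u(c) = log(-(C1 - 8*c)^(1/4))
 u(c) = log(C1 - 8*c)/4


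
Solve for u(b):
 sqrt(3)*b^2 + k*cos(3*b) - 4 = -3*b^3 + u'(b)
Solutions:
 u(b) = C1 + 3*b^4/4 + sqrt(3)*b^3/3 - 4*b + k*sin(3*b)/3


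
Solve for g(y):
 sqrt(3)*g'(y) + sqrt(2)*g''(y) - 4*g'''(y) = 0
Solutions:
 g(y) = C1 + C2*exp(sqrt(2)*y*(1 - sqrt(1 + 8*sqrt(3)))/8) + C3*exp(sqrt(2)*y*(1 + sqrt(1 + 8*sqrt(3)))/8)


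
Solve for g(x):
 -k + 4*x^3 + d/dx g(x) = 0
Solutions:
 g(x) = C1 + k*x - x^4


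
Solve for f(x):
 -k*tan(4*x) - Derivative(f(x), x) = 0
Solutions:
 f(x) = C1 + k*log(cos(4*x))/4


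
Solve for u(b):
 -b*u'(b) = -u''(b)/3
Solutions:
 u(b) = C1 + C2*erfi(sqrt(6)*b/2)


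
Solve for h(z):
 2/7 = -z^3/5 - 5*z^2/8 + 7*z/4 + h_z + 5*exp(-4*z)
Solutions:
 h(z) = C1 + z^4/20 + 5*z^3/24 - 7*z^2/8 + 2*z/7 + 5*exp(-4*z)/4


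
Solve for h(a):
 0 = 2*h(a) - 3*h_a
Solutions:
 h(a) = C1*exp(2*a/3)


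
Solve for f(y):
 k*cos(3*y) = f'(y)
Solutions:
 f(y) = C1 + k*sin(3*y)/3


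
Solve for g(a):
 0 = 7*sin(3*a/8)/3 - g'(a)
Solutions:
 g(a) = C1 - 56*cos(3*a/8)/9


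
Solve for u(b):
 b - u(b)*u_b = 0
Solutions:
 u(b) = -sqrt(C1 + b^2)
 u(b) = sqrt(C1 + b^2)


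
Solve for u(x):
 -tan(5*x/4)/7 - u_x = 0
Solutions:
 u(x) = C1 + 4*log(cos(5*x/4))/35


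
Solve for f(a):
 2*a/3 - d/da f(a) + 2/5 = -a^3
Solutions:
 f(a) = C1 + a^4/4 + a^2/3 + 2*a/5


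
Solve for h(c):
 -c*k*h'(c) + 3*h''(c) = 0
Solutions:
 h(c) = Piecewise((-sqrt(6)*sqrt(pi)*C1*erf(sqrt(6)*c*sqrt(-k)/6)/(2*sqrt(-k)) - C2, (k > 0) | (k < 0)), (-C1*c - C2, True))


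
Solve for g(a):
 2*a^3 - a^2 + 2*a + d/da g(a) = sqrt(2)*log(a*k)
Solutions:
 g(a) = C1 - a^4/2 + a^3/3 - a^2 + sqrt(2)*a*log(a*k) - sqrt(2)*a


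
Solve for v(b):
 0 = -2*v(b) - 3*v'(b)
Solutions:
 v(b) = C1*exp(-2*b/3)


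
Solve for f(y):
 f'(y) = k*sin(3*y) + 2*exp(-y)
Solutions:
 f(y) = C1 - k*cos(3*y)/3 - 2*exp(-y)


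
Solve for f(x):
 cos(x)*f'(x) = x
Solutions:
 f(x) = C1 + Integral(x/cos(x), x)


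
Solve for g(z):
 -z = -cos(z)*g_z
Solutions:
 g(z) = C1 + Integral(z/cos(z), z)


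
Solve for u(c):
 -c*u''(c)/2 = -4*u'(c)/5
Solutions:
 u(c) = C1 + C2*c^(13/5)


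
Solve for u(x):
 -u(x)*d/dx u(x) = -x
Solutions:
 u(x) = -sqrt(C1 + x^2)
 u(x) = sqrt(C1 + x^2)


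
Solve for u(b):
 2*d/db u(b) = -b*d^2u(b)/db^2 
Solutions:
 u(b) = C1 + C2/b


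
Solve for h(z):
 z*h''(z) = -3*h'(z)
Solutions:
 h(z) = C1 + C2/z^2


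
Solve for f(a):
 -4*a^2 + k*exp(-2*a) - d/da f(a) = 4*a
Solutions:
 f(a) = C1 - 4*a^3/3 - 2*a^2 - k*exp(-2*a)/2


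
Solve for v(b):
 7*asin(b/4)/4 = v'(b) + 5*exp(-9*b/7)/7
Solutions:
 v(b) = C1 + 7*b*asin(b/4)/4 + 7*sqrt(16 - b^2)/4 + 5*exp(-9*b/7)/9


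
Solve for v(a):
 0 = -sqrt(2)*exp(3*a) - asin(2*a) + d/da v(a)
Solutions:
 v(a) = C1 + a*asin(2*a) + sqrt(1 - 4*a^2)/2 + sqrt(2)*exp(3*a)/3


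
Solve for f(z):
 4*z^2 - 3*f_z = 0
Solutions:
 f(z) = C1 + 4*z^3/9


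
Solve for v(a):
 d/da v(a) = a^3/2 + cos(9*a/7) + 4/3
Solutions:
 v(a) = C1 + a^4/8 + 4*a/3 + 7*sin(9*a/7)/9


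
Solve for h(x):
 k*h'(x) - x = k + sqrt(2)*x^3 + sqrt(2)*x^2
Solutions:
 h(x) = C1 + x + sqrt(2)*x^4/(4*k) + sqrt(2)*x^3/(3*k) + x^2/(2*k)


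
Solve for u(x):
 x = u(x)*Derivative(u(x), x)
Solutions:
 u(x) = -sqrt(C1 + x^2)
 u(x) = sqrt(C1 + x^2)


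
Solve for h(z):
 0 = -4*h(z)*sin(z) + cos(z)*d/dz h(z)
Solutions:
 h(z) = C1/cos(z)^4


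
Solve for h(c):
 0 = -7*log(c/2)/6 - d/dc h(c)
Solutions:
 h(c) = C1 - 7*c*log(c)/6 + 7*c*log(2)/6 + 7*c/6


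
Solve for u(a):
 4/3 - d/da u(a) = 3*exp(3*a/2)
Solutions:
 u(a) = C1 + 4*a/3 - 2*exp(3*a/2)


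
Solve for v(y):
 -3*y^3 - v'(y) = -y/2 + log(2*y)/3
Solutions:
 v(y) = C1 - 3*y^4/4 + y^2/4 - y*log(y)/3 - y*log(2)/3 + y/3


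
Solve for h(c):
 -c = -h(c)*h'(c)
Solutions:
 h(c) = -sqrt(C1 + c^2)
 h(c) = sqrt(C1 + c^2)


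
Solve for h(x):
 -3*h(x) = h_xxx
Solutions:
 h(x) = C3*exp(-3^(1/3)*x) + (C1*sin(3^(5/6)*x/2) + C2*cos(3^(5/6)*x/2))*exp(3^(1/3)*x/2)


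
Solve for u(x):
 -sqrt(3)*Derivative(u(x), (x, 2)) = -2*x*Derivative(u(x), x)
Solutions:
 u(x) = C1 + C2*erfi(3^(3/4)*x/3)


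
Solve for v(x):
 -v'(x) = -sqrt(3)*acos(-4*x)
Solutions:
 v(x) = C1 + sqrt(3)*(x*acos(-4*x) + sqrt(1 - 16*x^2)/4)


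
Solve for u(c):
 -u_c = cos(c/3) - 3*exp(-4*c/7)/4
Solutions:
 u(c) = C1 - 3*sin(c/3) - 21*exp(-4*c/7)/16


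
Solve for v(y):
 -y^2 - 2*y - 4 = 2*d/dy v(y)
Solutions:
 v(y) = C1 - y^3/6 - y^2/2 - 2*y


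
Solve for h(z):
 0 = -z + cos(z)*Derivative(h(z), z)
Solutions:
 h(z) = C1 + Integral(z/cos(z), z)


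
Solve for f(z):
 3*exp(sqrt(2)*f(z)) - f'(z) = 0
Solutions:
 f(z) = sqrt(2)*(2*log(-1/(C1 + 3*z)) - log(2))/4


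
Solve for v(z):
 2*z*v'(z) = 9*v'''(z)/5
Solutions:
 v(z) = C1 + Integral(C2*airyai(30^(1/3)*z/3) + C3*airybi(30^(1/3)*z/3), z)


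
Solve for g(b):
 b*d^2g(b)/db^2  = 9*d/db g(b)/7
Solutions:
 g(b) = C1 + C2*b^(16/7)


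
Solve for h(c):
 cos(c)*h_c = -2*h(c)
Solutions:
 h(c) = C1*(sin(c) - 1)/(sin(c) + 1)


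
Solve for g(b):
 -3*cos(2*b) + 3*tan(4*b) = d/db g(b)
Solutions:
 g(b) = C1 - 3*log(cos(4*b))/4 - 3*sin(2*b)/2


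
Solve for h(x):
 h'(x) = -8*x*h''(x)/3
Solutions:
 h(x) = C1 + C2*x^(5/8)


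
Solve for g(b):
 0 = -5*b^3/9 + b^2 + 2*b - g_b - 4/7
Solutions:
 g(b) = C1 - 5*b^4/36 + b^3/3 + b^2 - 4*b/7


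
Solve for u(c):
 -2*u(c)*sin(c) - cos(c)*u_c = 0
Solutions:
 u(c) = C1*cos(c)^2


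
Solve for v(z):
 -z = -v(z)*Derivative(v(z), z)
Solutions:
 v(z) = -sqrt(C1 + z^2)
 v(z) = sqrt(C1 + z^2)


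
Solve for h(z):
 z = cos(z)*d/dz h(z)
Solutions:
 h(z) = C1 + Integral(z/cos(z), z)


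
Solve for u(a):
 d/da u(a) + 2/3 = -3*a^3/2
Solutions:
 u(a) = C1 - 3*a^4/8 - 2*a/3


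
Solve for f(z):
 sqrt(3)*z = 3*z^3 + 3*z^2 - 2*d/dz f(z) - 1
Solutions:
 f(z) = C1 + 3*z^4/8 + z^3/2 - sqrt(3)*z^2/4 - z/2


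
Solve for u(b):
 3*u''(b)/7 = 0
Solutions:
 u(b) = C1 + C2*b


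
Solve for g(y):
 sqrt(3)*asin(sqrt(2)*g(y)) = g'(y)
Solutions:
 Integral(1/asin(sqrt(2)*_y), (_y, g(y))) = C1 + sqrt(3)*y


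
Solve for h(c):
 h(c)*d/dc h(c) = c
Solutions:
 h(c) = -sqrt(C1 + c^2)
 h(c) = sqrt(C1 + c^2)


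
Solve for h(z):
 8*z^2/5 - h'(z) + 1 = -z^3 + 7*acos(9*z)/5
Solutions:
 h(z) = C1 + z^4/4 + 8*z^3/15 - 7*z*acos(9*z)/5 + z + 7*sqrt(1 - 81*z^2)/45


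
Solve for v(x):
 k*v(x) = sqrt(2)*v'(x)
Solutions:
 v(x) = C1*exp(sqrt(2)*k*x/2)


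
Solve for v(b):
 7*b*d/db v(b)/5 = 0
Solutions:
 v(b) = C1


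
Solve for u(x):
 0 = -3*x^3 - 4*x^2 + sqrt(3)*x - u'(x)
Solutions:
 u(x) = C1 - 3*x^4/4 - 4*x^3/3 + sqrt(3)*x^2/2


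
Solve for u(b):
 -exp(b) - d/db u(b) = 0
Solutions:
 u(b) = C1 - exp(b)


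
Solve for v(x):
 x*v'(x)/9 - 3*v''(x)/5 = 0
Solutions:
 v(x) = C1 + C2*erfi(sqrt(30)*x/18)


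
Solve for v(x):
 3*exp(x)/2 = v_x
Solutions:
 v(x) = C1 + 3*exp(x)/2


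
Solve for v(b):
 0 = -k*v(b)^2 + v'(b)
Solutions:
 v(b) = -1/(C1 + b*k)


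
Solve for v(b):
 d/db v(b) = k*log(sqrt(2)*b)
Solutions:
 v(b) = C1 + b*k*log(b) - b*k + b*k*log(2)/2


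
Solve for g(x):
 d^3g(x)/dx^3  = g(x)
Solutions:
 g(x) = C3*exp(x) + (C1*sin(sqrt(3)*x/2) + C2*cos(sqrt(3)*x/2))*exp(-x/2)


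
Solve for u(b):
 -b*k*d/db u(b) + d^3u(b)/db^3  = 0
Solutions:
 u(b) = C1 + Integral(C2*airyai(b*k^(1/3)) + C3*airybi(b*k^(1/3)), b)


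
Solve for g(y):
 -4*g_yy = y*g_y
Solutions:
 g(y) = C1 + C2*erf(sqrt(2)*y/4)


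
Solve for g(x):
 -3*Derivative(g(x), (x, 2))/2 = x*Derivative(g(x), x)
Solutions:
 g(x) = C1 + C2*erf(sqrt(3)*x/3)


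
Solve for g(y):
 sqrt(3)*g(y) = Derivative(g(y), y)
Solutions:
 g(y) = C1*exp(sqrt(3)*y)


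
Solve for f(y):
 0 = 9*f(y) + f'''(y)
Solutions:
 f(y) = C3*exp(-3^(2/3)*y) + (C1*sin(3*3^(1/6)*y/2) + C2*cos(3*3^(1/6)*y/2))*exp(3^(2/3)*y/2)


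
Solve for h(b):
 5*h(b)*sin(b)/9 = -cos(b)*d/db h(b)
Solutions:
 h(b) = C1*cos(b)^(5/9)


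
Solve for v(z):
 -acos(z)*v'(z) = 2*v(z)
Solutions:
 v(z) = C1*exp(-2*Integral(1/acos(z), z))


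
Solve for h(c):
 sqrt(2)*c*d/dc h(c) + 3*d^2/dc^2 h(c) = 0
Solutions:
 h(c) = C1 + C2*erf(2^(3/4)*sqrt(3)*c/6)


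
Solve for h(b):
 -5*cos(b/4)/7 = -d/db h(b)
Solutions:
 h(b) = C1 + 20*sin(b/4)/7


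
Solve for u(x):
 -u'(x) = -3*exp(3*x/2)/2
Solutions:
 u(x) = C1 + exp(3*x/2)


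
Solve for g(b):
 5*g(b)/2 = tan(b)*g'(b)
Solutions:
 g(b) = C1*sin(b)^(5/2)


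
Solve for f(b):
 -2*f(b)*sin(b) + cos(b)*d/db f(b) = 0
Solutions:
 f(b) = C1/cos(b)^2


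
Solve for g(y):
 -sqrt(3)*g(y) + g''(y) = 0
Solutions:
 g(y) = C1*exp(-3^(1/4)*y) + C2*exp(3^(1/4)*y)
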